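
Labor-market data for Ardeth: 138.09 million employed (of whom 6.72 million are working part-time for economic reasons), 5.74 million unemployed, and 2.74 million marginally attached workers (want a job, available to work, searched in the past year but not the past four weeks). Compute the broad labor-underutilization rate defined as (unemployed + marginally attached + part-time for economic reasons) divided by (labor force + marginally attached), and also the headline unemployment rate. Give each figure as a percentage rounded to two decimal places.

Labor force = 138.09 + 5.74 = 143.83 million.
Numerator = 5.74 + 2.74 + 6.72 = 15.20 million.
Denominator = 143.83 + 2.74 = 146.57 million.
Broad rate = 15.20 / 146.57 = 10.37%.
Headline unemployment rate = 5.74 / 143.83 = 3.99%.

Broad underutilization rate ≈ 10.37%; headline unemployment rate ≈ 3.99%.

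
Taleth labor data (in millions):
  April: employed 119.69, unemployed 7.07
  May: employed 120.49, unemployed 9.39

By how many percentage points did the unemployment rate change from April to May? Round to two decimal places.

April: labor force = 119.69 + 7.07 = 126.76; u = 7.07/126.76 = 5.58%.
May: labor force = 120.49 + 9.39 = 129.88; u = 9.39/129.88 = 7.23%.
Change = 7.23% − 5.58% = +1.65 pp.

The unemployment rate changed by +1.65 percentage points.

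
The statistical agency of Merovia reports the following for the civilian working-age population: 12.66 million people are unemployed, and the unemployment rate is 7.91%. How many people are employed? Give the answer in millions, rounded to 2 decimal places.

About 147.39 million are employed.

Labor force = U / u = 12.66 / 0.0791 ≈ 160.05 million.
Employed = labor force − unemployed = 160.05 − 12.66 = 147.39 million.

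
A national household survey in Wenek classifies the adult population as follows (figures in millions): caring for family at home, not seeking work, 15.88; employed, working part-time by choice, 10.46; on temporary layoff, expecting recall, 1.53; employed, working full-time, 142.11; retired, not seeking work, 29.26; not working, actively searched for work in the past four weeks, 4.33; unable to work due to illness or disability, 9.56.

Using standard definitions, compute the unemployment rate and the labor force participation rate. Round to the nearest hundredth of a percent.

Employed = 10.46 + 142.11 = 152.57 million.
Unemployed = 1.53 + 4.33 = 5.86 million (jobless and actively searching, or on temporary layoff).
Labor force = 152.57 + 5.86 = 158.43 million.
Not in labor force = 15.88 + 29.26 + 9.56 = 54.70 million (those not working and not actively searching are outside the labor force).
Civilian working-age population = 158.43 + 54.70 = 213.13 million.
Unemployment rate = 5.86 / 158.43 = 3.70%.
Labor force participation rate = 158.43 / 213.13 = 74.33%.

Unemployment rate ≈ 3.70%; labor force participation rate ≈ 74.33%.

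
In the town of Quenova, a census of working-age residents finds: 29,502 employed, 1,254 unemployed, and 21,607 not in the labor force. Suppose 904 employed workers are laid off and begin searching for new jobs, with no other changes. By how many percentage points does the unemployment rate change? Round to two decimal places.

Initially, labor force = 29,502 + 1,254 = 30,756, so u = 1,254/30,756 = 4.08%.
After the change, employed falls and unemployed rises by 904; labor force unchanged → E = 28,598, U = 2,158, labor force = 30,756.
New unemployment rate = 2,158 / 30,756 = 7.02%.
Change = 7.02% − 4.08% = +2.94 percentage points.

The unemployment rate changes by +2.94 percentage points.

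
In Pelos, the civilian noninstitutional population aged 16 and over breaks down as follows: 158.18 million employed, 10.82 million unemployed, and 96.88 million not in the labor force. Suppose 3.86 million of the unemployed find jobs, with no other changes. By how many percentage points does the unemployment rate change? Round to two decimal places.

Initially, labor force = 158.18 + 10.82 = 169.00 million, so u = 10.82/169.00 = 6.40%.
After the change, unemployed falls and employed rises by 3.86; labor force unchanged → E = 162.04, U = 6.96, labor force = 169.00 million.
New unemployment rate = 6.96 / 169.00 = 4.12%.
Change = 4.12% − 6.40% = −2.28 percentage points.

The unemployment rate changes by −2.28 percentage points.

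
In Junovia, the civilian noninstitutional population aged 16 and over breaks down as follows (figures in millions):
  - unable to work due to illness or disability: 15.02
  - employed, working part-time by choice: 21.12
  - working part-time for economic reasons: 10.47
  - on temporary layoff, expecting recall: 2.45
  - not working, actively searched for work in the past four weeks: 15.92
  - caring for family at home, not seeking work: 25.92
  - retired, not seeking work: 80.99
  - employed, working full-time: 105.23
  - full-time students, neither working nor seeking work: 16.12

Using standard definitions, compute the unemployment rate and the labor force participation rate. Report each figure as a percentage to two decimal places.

Unemployment rate ≈ 11.84%; labor force participation rate ≈ 52.92%.

Employed = 21.12 + 10.47 + 105.23 = 136.82 million (anyone who worked, including part-time for economic reasons, counts as employed).
Unemployed = 2.45 + 15.92 = 18.37 million (jobless and actively searching, or on temporary layoff).
Labor force = 136.82 + 18.37 = 155.19 million.
Not in labor force = 15.02 + 25.92 + 80.99 + 16.12 = 138.05 million (those not working and not actively searching are outside the labor force).
Civilian working-age population = 155.19 + 138.05 = 293.24 million.
Unemployment rate = 18.37 / 155.19 = 11.84%.
Labor force participation rate = 155.19 / 293.24 = 52.92%.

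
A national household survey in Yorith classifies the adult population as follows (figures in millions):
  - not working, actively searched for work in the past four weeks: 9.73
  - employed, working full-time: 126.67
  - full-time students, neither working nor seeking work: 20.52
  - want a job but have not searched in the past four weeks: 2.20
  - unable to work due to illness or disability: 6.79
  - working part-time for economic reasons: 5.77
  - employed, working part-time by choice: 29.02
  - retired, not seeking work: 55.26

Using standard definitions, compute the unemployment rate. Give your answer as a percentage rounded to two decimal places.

Employed = 126.67 + 5.77 + 29.02 = 161.46 million (anyone who worked, including part-time for economic reasons, counts as employed).
Unemployed = 9.73 million.
Labor force = 161.46 + 9.73 = 171.19 million.
Unemployment rate = 9.73 / 171.19 = 5.68%.

Unemployment rate ≈ 5.68%.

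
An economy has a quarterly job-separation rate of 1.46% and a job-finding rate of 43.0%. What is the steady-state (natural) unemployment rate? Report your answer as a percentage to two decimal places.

At steady state the flows balance: s·E = f·U, so U/(E+U) = s/(s+f).
u* = 1.46 / (1.46 + 43.0) = 1.46 / 44.46 = 3.28%.

Steady-state unemployment rate ≈ 3.28%.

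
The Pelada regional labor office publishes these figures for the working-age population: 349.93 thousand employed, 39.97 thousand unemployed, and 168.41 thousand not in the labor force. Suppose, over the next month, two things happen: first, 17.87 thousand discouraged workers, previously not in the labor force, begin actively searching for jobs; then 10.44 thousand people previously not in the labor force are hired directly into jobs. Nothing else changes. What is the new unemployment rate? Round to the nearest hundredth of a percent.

Initially, labor force = 349.93 + 39.97 = 389.90 thousand, so u = 39.97/389.90 = 10.25%.
After the first change, unemployed and labor force both rise by 17.87 → E = 349.93, U = 57.84, labor force = 407.77 thousand.
After the second change, employed and labor force both rise by 10.44; unemployed unchanged → E = 360.37, U = 57.84, labor force = 418.21 thousand.
New unemployment rate = 57.84 / 418.21 = 13.83%.

New unemployment rate ≈ 13.83%.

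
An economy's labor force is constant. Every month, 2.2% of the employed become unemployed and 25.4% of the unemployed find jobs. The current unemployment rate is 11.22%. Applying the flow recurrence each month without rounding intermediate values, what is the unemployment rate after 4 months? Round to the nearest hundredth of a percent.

With a fixed labor force, u_{t+1} = u_t + s·(1−u_t) − f·u_t = u_t·(1−s−f) + s.
Here 1−s−f = 0.724 and s = 0.022.
u_1 = 0.112200 × 0.724 + 0.022 = 0.103233.
u_2 = 0.103233 × 0.724 + 0.022 = 0.096741.
u_3 = 0.096741 × 0.724 + 0.022 = 0.092040.
u_4 = 0.092040 × 0.724 + 0.022 = 0.088637.

Unemployment rate after four months ≈ 8.86%.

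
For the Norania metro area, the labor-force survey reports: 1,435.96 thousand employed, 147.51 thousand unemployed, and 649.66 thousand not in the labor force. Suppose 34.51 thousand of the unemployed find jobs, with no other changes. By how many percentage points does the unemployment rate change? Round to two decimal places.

Initially, labor force = 1,435.96 + 147.51 = 1,583.47 thousand, so u = 147.51/1,583.47 = 9.32%.
After the change, unemployed falls and employed rises by 34.51; labor force unchanged → E = 1,470.47, U = 113.00, labor force = 1,583.47 thousand.
New unemployment rate = 113.00 / 1,583.47 = 7.14%.
Change = 7.14% − 9.32% = −2.18 percentage points.

The unemployment rate changes by −2.18 percentage points.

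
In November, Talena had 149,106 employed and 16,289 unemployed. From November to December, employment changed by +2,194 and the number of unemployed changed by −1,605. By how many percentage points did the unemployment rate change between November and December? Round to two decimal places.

November: labor force = 149,106 + 16,289 = 165,395; u = 16,289/165,395 = 9.85%.
December: labor force = 151,300 + 14,684 = 165,984; u = 14,684/165,984 = 8.85%.
Change = 8.85% − 9.85% = −1.00 pp.

The unemployment rate changed by −1.00 percentage points.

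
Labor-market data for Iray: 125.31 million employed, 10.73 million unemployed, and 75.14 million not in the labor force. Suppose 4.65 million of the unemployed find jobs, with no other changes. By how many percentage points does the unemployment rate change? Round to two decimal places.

The unemployment rate changes by −3.42 percentage points.

Initially, labor force = 125.31 + 10.73 = 136.04 million, so u = 10.73/136.04 = 7.89%.
After the change, unemployed falls and employed rises by 4.65; labor force unchanged → E = 129.96, U = 6.08, labor force = 136.04 million.
New unemployment rate = 6.08 / 136.04 = 4.47%.
Change = 4.47% − 7.89% = −3.42 percentage points.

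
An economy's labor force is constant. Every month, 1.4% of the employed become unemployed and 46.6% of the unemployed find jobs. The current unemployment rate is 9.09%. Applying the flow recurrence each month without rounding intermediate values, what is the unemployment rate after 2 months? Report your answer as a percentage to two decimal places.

Unemployment rate after two months ≈ 4.59%.

With a fixed labor force, u_{t+1} = u_t + s·(1−u_t) − f·u_t = u_t·(1−s−f) + s.
Here 1−s−f = 0.520 and s = 0.014.
u_1 = 0.090900 × 0.520 + 0.014 = 0.061268.
u_2 = 0.061268 × 0.520 + 0.014 = 0.045859.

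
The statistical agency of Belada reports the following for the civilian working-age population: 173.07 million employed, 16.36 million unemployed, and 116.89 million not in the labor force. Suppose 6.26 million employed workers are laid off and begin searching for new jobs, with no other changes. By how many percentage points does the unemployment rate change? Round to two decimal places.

Initially, labor force = 173.07 + 16.36 = 189.43 million, so u = 16.36/189.43 = 8.64%.
After the change, employed falls and unemployed rises by 6.26; labor force unchanged → E = 166.81, U = 22.62, labor force = 189.43 million.
New unemployment rate = 22.62 / 189.43 = 11.94%.
Change = 11.94% − 8.64% = +3.30 percentage points.

The unemployment rate changes by +3.30 percentage points.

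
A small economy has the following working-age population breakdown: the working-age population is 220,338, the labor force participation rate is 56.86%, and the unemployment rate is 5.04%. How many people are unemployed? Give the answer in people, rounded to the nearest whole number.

About 6,314 are unemployed.

Labor force = 0.5686 × 220,338 = 125,284.
Unemployed = 0.0504 × 125,284 ≈ 6,314.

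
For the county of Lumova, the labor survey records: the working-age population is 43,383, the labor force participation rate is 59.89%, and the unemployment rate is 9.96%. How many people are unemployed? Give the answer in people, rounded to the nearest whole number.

Labor force = 0.5989 × 43,383 = 25,982.
Unemployed = 0.0996 × 25,982 ≈ 2,588.

About 2,588 are unemployed.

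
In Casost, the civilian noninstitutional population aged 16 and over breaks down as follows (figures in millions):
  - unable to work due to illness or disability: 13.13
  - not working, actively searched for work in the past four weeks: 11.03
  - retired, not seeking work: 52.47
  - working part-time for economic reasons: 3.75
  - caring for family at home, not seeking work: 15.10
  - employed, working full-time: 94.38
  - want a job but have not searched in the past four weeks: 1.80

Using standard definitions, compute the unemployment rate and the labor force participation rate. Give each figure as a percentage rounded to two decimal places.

Employed = 3.75 + 94.38 = 98.13 million (anyone who worked, including part-time for economic reasons, counts as employed).
Unemployed = 11.03 million.
Labor force = 98.13 + 11.03 = 109.16 million.
Not in labor force = 13.13 + 52.47 + 15.10 + 1.80 = 82.50 million (those not working and not actively searching are outside the labor force — including those who want a job but have given up searching).
Civilian working-age population = 109.16 + 82.50 = 191.66 million.
Unemployment rate = 11.03 / 109.16 = 10.10%.
Labor force participation rate = 109.16 / 191.66 = 56.96%.

Unemployment rate ≈ 10.10%; labor force participation rate ≈ 56.96%.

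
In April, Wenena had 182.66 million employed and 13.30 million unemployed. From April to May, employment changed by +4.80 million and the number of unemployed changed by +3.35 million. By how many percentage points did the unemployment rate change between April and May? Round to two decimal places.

The unemployment rate changed by +1.37 percentage points.

April: labor force = 182.66 + 13.30 = 195.96; u = 13.30/195.96 = 6.79%.
May: labor force = 187.46 + 16.65 = 204.11; u = 16.65/204.11 = 8.16%.
Change = 8.16% − 6.79% = +1.37 pp.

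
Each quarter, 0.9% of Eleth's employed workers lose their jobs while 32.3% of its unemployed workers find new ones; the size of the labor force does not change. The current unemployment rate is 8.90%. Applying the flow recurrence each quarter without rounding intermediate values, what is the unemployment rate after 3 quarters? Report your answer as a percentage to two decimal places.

Unemployment rate after three quarters ≈ 4.56%.

With a fixed labor force, u_{t+1} = u_t + s·(1−u_t) − f·u_t = u_t·(1−s−f) + s.
Here 1−s−f = 0.668 and s = 0.009.
u_1 = 0.089000 × 0.668 + 0.009 = 0.068452.
u_2 = 0.068452 × 0.668 + 0.009 = 0.054726.
u_3 = 0.054726 × 0.668 + 0.009 = 0.045557.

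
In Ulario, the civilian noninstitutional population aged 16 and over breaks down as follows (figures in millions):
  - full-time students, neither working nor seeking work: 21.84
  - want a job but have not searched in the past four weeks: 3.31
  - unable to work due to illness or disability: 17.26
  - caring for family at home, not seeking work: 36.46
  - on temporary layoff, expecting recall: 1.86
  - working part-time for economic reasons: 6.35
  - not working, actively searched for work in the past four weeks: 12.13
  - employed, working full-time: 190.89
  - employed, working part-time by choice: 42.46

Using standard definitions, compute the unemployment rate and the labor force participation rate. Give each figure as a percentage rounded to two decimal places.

Unemployment rate ≈ 5.51%; labor force participation rate ≈ 76.28%.

Employed = 6.35 + 190.89 + 42.46 = 239.70 million (anyone who worked, including part-time for economic reasons, counts as employed).
Unemployed = 1.86 + 12.13 = 13.99 million (jobless and actively searching, or on temporary layoff).
Labor force = 239.70 + 13.99 = 253.69 million.
Not in labor force = 21.84 + 3.31 + 17.26 + 36.46 = 78.87 million (those not working and not actively searching are outside the labor force — including those who want a job but have given up searching).
Civilian working-age population = 253.69 + 78.87 = 332.56 million.
Unemployment rate = 13.99 / 253.69 = 5.51%.
Labor force participation rate = 253.69 / 332.56 = 76.28%.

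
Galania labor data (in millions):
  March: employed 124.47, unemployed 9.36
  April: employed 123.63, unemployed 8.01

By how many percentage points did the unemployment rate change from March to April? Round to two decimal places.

March: labor force = 124.47 + 9.36 = 133.83; u = 9.36/133.83 = 6.99%.
April: labor force = 123.63 + 8.01 = 131.64; u = 8.01/131.64 = 6.08%.
Change = 6.08% − 6.99% = −0.91 pp.

The unemployment rate changed by −0.91 percentage points.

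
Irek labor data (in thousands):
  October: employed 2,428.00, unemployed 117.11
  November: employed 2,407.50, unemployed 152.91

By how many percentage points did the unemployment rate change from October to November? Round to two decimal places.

The unemployment rate changed by +1.37 percentage points.

October: labor force = 2,428.00 + 117.11 = 2,545.11; u = 117.11/2,545.11 = 4.60%.
November: labor force = 2,407.50 + 152.91 = 2,560.41; u = 152.91/2,560.41 = 5.97%.
Change = 5.97% − 4.60% = +1.37 pp.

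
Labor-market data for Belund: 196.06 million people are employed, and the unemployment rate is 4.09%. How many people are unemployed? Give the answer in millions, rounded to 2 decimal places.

About 8.36 million are unemployed.

Let U be the number unemployed. The labor force is E + U, and U/(E+U) = 0.0409.
So U = 0.0409 × 196.06 / (1 − 0.0409) = 8.0189 / 0.9591 ≈ 8.36 million.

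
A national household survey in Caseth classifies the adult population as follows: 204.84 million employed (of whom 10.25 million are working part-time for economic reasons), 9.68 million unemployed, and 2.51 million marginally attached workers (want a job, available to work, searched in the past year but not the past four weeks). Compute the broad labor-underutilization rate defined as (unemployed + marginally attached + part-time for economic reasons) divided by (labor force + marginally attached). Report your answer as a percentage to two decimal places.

Labor force = 204.84 + 9.68 = 214.52 million.
Numerator = 9.68 + 2.51 + 10.25 = 22.44 million.
Denominator = 214.52 + 2.51 = 217.03 million.
Broad rate = 22.44 / 217.03 = 10.34%.

Broad underutilization rate ≈ 10.34%.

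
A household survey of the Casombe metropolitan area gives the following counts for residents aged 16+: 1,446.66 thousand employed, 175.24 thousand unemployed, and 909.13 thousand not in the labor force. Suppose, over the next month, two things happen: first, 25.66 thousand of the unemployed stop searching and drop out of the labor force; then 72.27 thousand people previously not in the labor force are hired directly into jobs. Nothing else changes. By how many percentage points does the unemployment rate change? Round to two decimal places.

Initially, labor force = 1,446.66 + 175.24 = 1,621.90 thousand, so u = 175.24/1,621.90 = 10.80%.
After the first change, unemployed and labor force both fall by 25.66 → E = 1,446.66, U = 149.58, labor force = 1,596.24 thousand.
After the second change, employed and labor force both rise by 72.27; unemployed unchanged → E = 1,518.93, U = 149.58, labor force = 1,668.51 thousand.
New unemployment rate = 149.58 / 1,668.51 = 8.96%.
Change = 8.96% − 10.80% = −1.84 percentage points.

The unemployment rate changes by −1.84 percentage points.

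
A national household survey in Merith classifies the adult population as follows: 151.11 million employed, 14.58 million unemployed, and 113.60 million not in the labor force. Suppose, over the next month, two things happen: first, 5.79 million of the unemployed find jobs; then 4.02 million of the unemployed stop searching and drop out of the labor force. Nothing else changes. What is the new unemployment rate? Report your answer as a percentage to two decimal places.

New unemployment rate ≈ 2.95%.

Initially, labor force = 151.11 + 14.58 = 165.69 million, so u = 14.58/165.69 = 8.80%.
After the first change, unemployed falls and employed rises by 5.79; labor force unchanged → E = 156.90, U = 8.79, labor force = 165.69 million.
After the second change, unemployed and labor force both fall by 4.02 → E = 156.90, U = 4.77, labor force = 161.67 million.
New unemployment rate = 4.77 / 161.67 = 2.95%.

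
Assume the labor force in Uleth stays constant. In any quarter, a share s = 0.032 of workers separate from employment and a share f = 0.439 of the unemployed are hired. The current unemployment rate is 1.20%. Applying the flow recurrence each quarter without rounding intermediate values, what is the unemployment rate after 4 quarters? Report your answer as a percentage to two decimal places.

With a fixed labor force, u_{t+1} = u_t + s·(1−u_t) − f·u_t = u_t·(1−s−f) + s.
Here 1−s−f = 0.529 and s = 0.032.
u_1 = 0.012000 × 0.529 + 0.032 = 0.038348.
u_2 = 0.038348 × 0.529 + 0.032 = 0.052286.
u_3 = 0.052286 × 0.529 + 0.032 = 0.059659.
u_4 = 0.059659 × 0.529 + 0.032 = 0.063560.

Unemployment rate after four quarters ≈ 6.36%.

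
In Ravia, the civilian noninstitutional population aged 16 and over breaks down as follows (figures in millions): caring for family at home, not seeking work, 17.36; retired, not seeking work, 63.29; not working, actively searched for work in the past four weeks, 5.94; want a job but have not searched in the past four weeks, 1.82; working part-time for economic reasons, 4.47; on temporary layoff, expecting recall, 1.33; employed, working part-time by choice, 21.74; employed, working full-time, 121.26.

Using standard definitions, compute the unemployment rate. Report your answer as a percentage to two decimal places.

Employed = 4.47 + 21.74 + 121.26 = 147.47 million (anyone who worked, including part-time for economic reasons, counts as employed).
Unemployed = 5.94 + 1.33 = 7.27 million (jobless and actively searching, or on temporary layoff).
Labor force = 147.47 + 7.27 = 154.74 million.
Unemployment rate = 7.27 / 154.74 = 4.70%.

Unemployment rate ≈ 4.70%.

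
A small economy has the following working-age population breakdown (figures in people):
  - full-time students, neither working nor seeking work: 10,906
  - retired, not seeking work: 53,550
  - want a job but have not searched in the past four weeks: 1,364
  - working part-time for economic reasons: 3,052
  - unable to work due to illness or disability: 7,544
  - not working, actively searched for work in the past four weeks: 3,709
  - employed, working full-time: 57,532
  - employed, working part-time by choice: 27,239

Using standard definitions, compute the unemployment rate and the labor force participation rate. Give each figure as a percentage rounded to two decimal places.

Employed = 3,052 + 57,532 + 27,239 = 87,823 (anyone who worked, including part-time for economic reasons, counts as employed).
Unemployed = 3,709.
Labor force = 87,823 + 3,709 = 91,532.
Not in labor force = 10,906 + 53,550 + 1,364 + 7,544 = 73,364 (those not working and not actively searching are outside the labor force — including those who want a job but have given up searching).
Civilian working-age population = 91,532 + 73,364 = 164,896.
Unemployment rate = 3,709 / 91,532 = 4.05%.
Labor force participation rate = 91,532 / 164,896 = 55.51%.

Unemployment rate ≈ 4.05%; labor force participation rate ≈ 55.51%.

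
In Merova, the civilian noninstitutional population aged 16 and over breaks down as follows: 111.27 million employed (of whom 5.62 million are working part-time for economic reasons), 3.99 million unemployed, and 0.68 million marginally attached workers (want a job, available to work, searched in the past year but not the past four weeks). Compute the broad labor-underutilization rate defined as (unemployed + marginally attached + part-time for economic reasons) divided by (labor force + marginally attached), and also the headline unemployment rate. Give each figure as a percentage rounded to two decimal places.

Broad underutilization rate ≈ 8.88%; headline unemployment rate ≈ 3.46%.

Labor force = 111.27 + 3.99 = 115.26 million.
Numerator = 3.99 + 0.68 + 5.62 = 10.29 million.
Denominator = 115.26 + 0.68 = 115.94 million.
Broad rate = 10.29 / 115.94 = 8.88%.
Headline unemployment rate = 3.99 / 115.26 = 3.46%.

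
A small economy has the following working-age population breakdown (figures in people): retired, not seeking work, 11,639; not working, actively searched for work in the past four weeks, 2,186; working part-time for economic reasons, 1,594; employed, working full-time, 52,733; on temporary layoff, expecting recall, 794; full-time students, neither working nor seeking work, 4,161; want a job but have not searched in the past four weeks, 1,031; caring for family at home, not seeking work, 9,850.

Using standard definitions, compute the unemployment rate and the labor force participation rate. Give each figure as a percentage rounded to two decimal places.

Employed = 1,594 + 52,733 = 54,327 (anyone who worked, including part-time for economic reasons, counts as employed).
Unemployed = 2,186 + 794 = 2,980 (jobless and actively searching, or on temporary layoff).
Labor force = 54,327 + 2,980 = 57,307.
Not in labor force = 11,639 + 4,161 + 1,031 + 9,850 = 26,681 (those not working and not actively searching are outside the labor force — including those who want a job but have given up searching).
Civilian working-age population = 57,307 + 26,681 = 83,988.
Unemployment rate = 2,980 / 57,307 = 5.20%.
Labor force participation rate = 57,307 / 83,988 = 68.23%.

Unemployment rate ≈ 5.20%; labor force participation rate ≈ 68.23%.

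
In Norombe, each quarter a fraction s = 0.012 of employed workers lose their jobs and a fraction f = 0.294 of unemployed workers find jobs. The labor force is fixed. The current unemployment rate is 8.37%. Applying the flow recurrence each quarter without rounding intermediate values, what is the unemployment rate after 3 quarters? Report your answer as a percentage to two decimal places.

With a fixed labor force, u_{t+1} = u_t + s·(1−u_t) − f·u_t = u_t·(1−s−f) + s.
Here 1−s−f = 0.694 and s = 0.012.
u_1 = 0.083700 × 0.694 + 0.012 = 0.070088.
u_2 = 0.070088 × 0.694 + 0.012 = 0.060641.
u_3 = 0.060641 × 0.694 + 0.012 = 0.054085.

Unemployment rate after three quarters ≈ 5.41%.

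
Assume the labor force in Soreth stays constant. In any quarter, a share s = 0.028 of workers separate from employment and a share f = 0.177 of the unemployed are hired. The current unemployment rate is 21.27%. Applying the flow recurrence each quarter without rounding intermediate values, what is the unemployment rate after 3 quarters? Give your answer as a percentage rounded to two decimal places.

With a fixed labor force, u_{t+1} = u_t + s·(1−u_t) − f·u_t = u_t·(1−s−f) + s.
Here 1−s−f = 0.795 and s = 0.028.
u_1 = 0.212700 × 0.795 + 0.028 = 0.197097.
u_2 = 0.197097 × 0.795 + 0.028 = 0.184692.
u_3 = 0.184692 × 0.795 + 0.028 = 0.174830.

Unemployment rate after three quarters ≈ 17.48%.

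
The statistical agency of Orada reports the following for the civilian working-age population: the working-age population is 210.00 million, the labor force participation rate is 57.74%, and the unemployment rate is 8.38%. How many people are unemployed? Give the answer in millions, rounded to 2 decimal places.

Labor force = 0.5774 × 210.00 = 121.25 million.
Unemployed = 0.0838 × 121.25 ≈ 10.16 million.

About 10.16 million are unemployed.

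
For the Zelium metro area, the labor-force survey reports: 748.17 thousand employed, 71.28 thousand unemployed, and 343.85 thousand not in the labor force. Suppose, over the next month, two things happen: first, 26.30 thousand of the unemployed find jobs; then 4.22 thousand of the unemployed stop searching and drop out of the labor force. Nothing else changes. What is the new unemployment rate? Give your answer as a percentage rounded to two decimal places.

New unemployment rate ≈ 5.00%.

Initially, labor force = 748.17 + 71.28 = 819.45 thousand, so u = 71.28/819.45 = 8.70%.
After the first change, unemployed falls and employed rises by 26.30; labor force unchanged → E = 774.47, U = 44.98, labor force = 819.45 thousand.
After the second change, unemployed and labor force both fall by 4.22 → E = 774.47, U = 40.76, labor force = 815.23 thousand.
New unemployment rate = 40.76 / 815.23 = 5.00%.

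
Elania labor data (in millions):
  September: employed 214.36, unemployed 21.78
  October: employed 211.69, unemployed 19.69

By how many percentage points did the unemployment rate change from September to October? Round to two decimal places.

September: labor force = 214.36 + 21.78 = 236.14; u = 21.78/236.14 = 9.22%.
October: labor force = 211.69 + 19.69 = 231.38; u = 19.69/231.38 = 8.51%.
Change = 8.51% − 9.22% = −0.71 pp.

The unemployment rate changed by −0.71 percentage points.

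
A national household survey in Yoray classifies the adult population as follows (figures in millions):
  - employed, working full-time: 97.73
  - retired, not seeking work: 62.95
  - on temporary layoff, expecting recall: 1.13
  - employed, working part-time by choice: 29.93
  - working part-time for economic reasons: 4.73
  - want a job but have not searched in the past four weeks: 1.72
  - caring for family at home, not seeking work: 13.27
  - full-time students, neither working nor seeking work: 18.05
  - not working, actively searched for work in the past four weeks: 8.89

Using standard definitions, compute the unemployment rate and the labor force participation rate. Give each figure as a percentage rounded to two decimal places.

Employed = 97.73 + 29.93 + 4.73 = 132.39 million (anyone who worked, including part-time for economic reasons, counts as employed).
Unemployed = 1.13 + 8.89 = 10.02 million (jobless and actively searching, or on temporary layoff).
Labor force = 132.39 + 10.02 = 142.41 million.
Not in labor force = 62.95 + 1.72 + 13.27 + 18.05 = 95.99 million (those not working and not actively searching are outside the labor force — including those who want a job but have given up searching).
Civilian working-age population = 142.41 + 95.99 = 238.40 million.
Unemployment rate = 10.02 / 142.41 = 7.04%.
Labor force participation rate = 142.41 / 238.40 = 59.74%.

Unemployment rate ≈ 7.04%; labor force participation rate ≈ 59.74%.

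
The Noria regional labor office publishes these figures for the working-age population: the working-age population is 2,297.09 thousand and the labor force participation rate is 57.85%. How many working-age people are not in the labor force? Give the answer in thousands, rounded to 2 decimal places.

About 968.22 thousand are not in the labor force.

Share not in the labor force = 1 − 0.5785 = 0.4215.
Not in labor force = 0.4215 × 2,297.09 ≈ 968.22 thousand.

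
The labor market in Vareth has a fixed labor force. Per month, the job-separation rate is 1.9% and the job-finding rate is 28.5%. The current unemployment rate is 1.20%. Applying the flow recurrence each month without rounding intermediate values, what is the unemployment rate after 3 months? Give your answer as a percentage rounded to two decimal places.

With a fixed labor force, u_{t+1} = u_t + s·(1−u_t) − f·u_t = u_t·(1−s−f) + s.
Here 1−s−f = 0.696 and s = 0.019.
u_1 = 0.012000 × 0.696 + 0.019 = 0.027352.
u_2 = 0.027352 × 0.696 + 0.019 = 0.038037.
u_3 = 0.038037 × 0.696 + 0.019 = 0.045474.

Unemployment rate after three months ≈ 4.55%.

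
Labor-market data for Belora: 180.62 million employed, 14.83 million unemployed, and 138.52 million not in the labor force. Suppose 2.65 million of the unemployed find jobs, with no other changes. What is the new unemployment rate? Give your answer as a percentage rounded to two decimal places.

New unemployment rate ≈ 6.23%.

Initially, labor force = 180.62 + 14.83 = 195.45 million, so u = 14.83/195.45 = 7.59%.
After the change, unemployed falls and employed rises by 2.65; labor force unchanged → E = 183.27, U = 12.18, labor force = 195.45 million.
New unemployment rate = 12.18 / 195.45 = 6.23%.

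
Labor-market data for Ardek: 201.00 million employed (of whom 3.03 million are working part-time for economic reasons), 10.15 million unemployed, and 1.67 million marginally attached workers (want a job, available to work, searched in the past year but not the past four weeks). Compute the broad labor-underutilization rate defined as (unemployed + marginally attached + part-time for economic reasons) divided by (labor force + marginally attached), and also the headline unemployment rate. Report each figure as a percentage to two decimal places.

Broad underutilization rate ≈ 6.98%; headline unemployment rate ≈ 4.81%.

Labor force = 201.00 + 10.15 = 211.15 million.
Numerator = 10.15 + 1.67 + 3.03 = 14.85 million.
Denominator = 211.15 + 1.67 = 212.82 million.
Broad rate = 14.85 / 212.82 = 6.98%.
Headline unemployment rate = 10.15 / 211.15 = 4.81%.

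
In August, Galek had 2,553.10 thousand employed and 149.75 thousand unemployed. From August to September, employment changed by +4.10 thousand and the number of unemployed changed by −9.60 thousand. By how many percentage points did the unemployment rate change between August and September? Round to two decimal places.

The unemployment rate changed by −0.34 percentage points.

August: labor force = 2,553.10 + 149.75 = 2,702.85; u = 149.75/2,702.85 = 5.54%.
September: labor force = 2,557.20 + 140.15 = 2,697.35; u = 140.15/2,697.35 = 5.20%.
Change = 5.20% − 5.54% = −0.34 pp.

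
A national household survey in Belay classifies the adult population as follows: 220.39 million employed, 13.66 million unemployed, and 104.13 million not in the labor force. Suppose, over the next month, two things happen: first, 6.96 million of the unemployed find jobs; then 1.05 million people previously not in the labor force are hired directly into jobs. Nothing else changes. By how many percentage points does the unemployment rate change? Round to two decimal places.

Initially, labor force = 220.39 + 13.66 = 234.05 million, so u = 13.66/234.05 = 5.84%.
After the first change, unemployed falls and employed rises by 6.96; labor force unchanged → E = 227.35, U = 6.70, labor force = 234.05 million.
After the second change, employed and labor force both rise by 1.05; unemployed unchanged → E = 228.40, U = 6.70, labor force = 235.10 million.
New unemployment rate = 6.70 / 235.10 = 2.85%.
Change = 2.85% − 5.84% = −2.99 percentage points.

The unemployment rate changes by −2.99 percentage points.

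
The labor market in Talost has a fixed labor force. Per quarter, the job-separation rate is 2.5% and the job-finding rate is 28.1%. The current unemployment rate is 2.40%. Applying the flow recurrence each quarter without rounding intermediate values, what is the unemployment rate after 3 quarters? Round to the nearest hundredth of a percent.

With a fixed labor force, u_{t+1} = u_t + s·(1−u_t) − f·u_t = u_t·(1−s−f) + s.
Here 1−s−f = 0.694 and s = 0.025.
u_1 = 0.024000 × 0.694 + 0.025 = 0.041656.
u_2 = 0.041656 × 0.694 + 0.025 = 0.053909.
u_3 = 0.053909 × 0.694 + 0.025 = 0.062413.

Unemployment rate after three quarters ≈ 6.24%.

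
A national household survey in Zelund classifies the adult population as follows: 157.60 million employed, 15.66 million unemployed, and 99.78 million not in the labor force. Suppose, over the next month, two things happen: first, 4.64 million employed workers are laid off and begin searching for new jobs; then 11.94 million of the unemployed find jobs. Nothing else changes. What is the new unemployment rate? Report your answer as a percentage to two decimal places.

New unemployment rate ≈ 4.83%.

Initially, labor force = 157.60 + 15.66 = 173.26 million, so u = 15.66/173.26 = 9.04%.
After the first change, employed falls and unemployed rises by 4.64; labor force unchanged → E = 152.96, U = 20.30, labor force = 173.26 million.
After the second change, unemployed falls and employed rises by 11.94; labor force unchanged → E = 164.90, U = 8.36, labor force = 173.26 million.
New unemployment rate = 8.36 / 173.26 = 4.83%.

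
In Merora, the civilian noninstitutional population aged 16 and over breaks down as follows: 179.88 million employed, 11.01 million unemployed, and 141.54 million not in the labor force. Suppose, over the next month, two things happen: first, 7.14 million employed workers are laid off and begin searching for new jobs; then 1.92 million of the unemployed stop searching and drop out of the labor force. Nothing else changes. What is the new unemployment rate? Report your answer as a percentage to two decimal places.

Initially, labor force = 179.88 + 11.01 = 190.89 million, so u = 11.01/190.89 = 5.77%.
After the first change, employed falls and unemployed rises by 7.14; labor force unchanged → E = 172.74, U = 18.15, labor force = 190.89 million.
After the second change, unemployed and labor force both fall by 1.92 → E = 172.74, U = 16.23, labor force = 188.97 million.
New unemployment rate = 16.23 / 188.97 = 8.59%.

New unemployment rate ≈ 8.59%.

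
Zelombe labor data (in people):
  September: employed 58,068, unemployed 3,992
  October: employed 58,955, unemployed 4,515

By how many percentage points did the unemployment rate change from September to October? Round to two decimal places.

The unemployment rate changed by +0.68 percentage points.

September: labor force = 58,068 + 3,992 = 62,060; u = 3,992/62,060 = 6.43%.
October: labor force = 58,955 + 4,515 = 63,470; u = 4,515/63,470 = 7.11%.
Change = 7.11% − 6.43% = +0.68 pp.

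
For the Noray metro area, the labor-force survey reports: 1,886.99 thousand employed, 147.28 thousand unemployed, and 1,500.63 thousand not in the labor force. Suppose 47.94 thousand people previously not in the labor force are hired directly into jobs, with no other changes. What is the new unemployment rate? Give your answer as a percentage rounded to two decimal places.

New unemployment rate ≈ 7.07%.

Initially, labor force = 1,886.99 + 147.28 = 2,034.27 thousand, so u = 147.28/2,034.27 = 7.24%.
After the change, employed and labor force both rise by 47.94; unemployed unchanged → E = 1,934.93, U = 147.28, labor force = 2,082.21 thousand.
New unemployment rate = 147.28 / 2,082.21 = 7.07%.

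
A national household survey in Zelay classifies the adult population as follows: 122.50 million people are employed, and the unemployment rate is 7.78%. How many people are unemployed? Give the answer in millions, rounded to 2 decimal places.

Let U be the number unemployed. The labor force is E + U, and U/(E+U) = 0.0778.
So U = 0.0778 × 122.50 / (1 − 0.0778) = 9.5305 / 0.9222 ≈ 10.33 million.

About 10.33 million are unemployed.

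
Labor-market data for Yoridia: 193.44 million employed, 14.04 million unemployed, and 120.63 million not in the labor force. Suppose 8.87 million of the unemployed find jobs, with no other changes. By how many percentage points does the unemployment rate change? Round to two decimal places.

Initially, labor force = 193.44 + 14.04 = 207.48 million, so u = 14.04/207.48 = 6.77%.
After the change, unemployed falls and employed rises by 8.87; labor force unchanged → E = 202.31, U = 5.17, labor force = 207.48 million.
New unemployment rate = 5.17 / 207.48 = 2.49%.
Change = 2.49% − 6.77% = −4.28 percentage points.

The unemployment rate changes by −4.28 percentage points.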